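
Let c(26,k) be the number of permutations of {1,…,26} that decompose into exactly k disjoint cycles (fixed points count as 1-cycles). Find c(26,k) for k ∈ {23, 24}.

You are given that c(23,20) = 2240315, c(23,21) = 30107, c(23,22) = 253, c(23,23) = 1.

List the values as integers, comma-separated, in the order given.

4858750, 50050

[24] T[24,21]:23*30107+2240315=2932776 · T[24,22]:23*253+30107=35926 · T[24,23]:23*1+253=276 · T[24,24]:23*0+1=1
[25] T[25,22]:24*35926+2932776=3795000 · T[25,23]:24*276+35926=42550 · T[25,24]:24*1+276=300
[26] T[26,23]:25*42550+3795000=4858750 · T[26,24]:25*300+42550=50050
Read c(26,23) = 4858750, c(26,24) = 50050.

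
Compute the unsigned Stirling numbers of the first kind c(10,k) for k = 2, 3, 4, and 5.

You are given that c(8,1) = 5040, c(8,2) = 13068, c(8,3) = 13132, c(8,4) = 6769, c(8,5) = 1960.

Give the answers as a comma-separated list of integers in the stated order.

1026576, 1172700, 723680, 269325

@9  (9,1):5040·8+0→40320, (9,2):13068·8+5040→109584, (9,3):13132·8+13068→118124, (9,4):6769·8+13132→67284, (9,5):1960·8+6769→22449
@10  (10,2):109584·9+40320→1026576, (10,3):118124·9+109584→1172700, (10,4):67284·9+118124→723680, (10,5):22449·9+67284→269325
Read c(10,2) = 1026576, c(10,3) = 1172700, c(10,4) = 723680, c(10,5) = 269325.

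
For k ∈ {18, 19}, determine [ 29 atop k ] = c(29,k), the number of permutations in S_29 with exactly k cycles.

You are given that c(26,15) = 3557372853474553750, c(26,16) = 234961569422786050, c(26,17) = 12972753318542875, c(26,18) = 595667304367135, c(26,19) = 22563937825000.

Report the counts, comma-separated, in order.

62656135265695354110, 3031400077459516035

[27] T[27,16]:26*234961569422786050+3557372853474553750=9666373658466991050 · T[27,17]:26*12972753318542875+234961569422786050=572253155704900800 · T[27,18]:26*595667304367135+12972753318542875=28460103232088385 · T[27,19]:26*22563937825000+595667304367135=1182329687817135
[28] T[28,17]:27*572253155704900800+9666373658466991050=25117208862499312650 · T[28,18]:27*28460103232088385+572253155704900800=1340675942971287195 · T[28,19]:27*1182329687817135+28460103232088385=60383004803151030
[29] T[29,18]:28*1340675942971287195+25117208862499312650=62656135265695354110 · T[29,19]:28*60383004803151030+1340675942971287195=3031400077459516035
Read c(29,18) = 62656135265695354110, c(29,19) = 3031400077459516035.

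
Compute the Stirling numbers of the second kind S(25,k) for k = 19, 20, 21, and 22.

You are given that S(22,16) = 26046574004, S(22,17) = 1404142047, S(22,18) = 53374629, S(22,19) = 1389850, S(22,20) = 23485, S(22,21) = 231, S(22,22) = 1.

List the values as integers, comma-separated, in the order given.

166218969675, 6220194750, 168519505, 3200450

i=23: T(23,17)=26046574004+17·1404142047=49916988803 | T(23,18)=1404142047+18·53374629=2364885369 | T(23,19)=53374629+19·1389850=79781779 | T(23,20)=1389850+20·23485=1859550 | T(23,21)=23485+21·231=28336 | T(23,22)=231+22·1=253
i=24: T(24,18)=49916988803+18·2364885369=92484925445 | T(24,19)=2364885369+19·79781779=3880739170 | T(24,20)=79781779+20·1859550=116972779 | T(24,21)=1859550+21·28336=2454606 | T(24,22)=28336+22·253=33902
i=25: T(25,19)=92484925445+19·3880739170=166218969675 | T(25,20)=3880739170+20·116972779=6220194750 | T(25,21)=116972779+21·2454606=168519505 | T(25,22)=2454606+22·33902=3200450
Read S(25,19) = 166218969675, S(25,20) = 6220194750, S(25,21) = 168519505, S(25,22) = 3200450.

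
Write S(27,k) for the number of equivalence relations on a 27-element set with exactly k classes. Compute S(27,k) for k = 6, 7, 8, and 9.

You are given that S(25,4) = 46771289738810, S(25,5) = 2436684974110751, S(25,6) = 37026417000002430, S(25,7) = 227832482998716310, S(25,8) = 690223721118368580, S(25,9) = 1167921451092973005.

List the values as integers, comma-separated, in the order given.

row 26: T[26][5]=5·2436684974110751+46771289738810=12230196160292565  T[26][6]=6·37026417000002430+2436684974110751=224595186974125331  T[26][7]=7·227832482998716310+37026417000002430=1631853797991016600  T[26][8]=8·690223721118368580+227832482998716310=5749622251945664950  T[26][9]=9·1167921451092973005+690223721118368580=11201516780955125625
row 27: T[27][6]=6·224595186974125331+12230196160292565=1359801318005044551  T[27][7]=7·1631853797991016600+224595186974125331=11647571772911241531  T[27][8]=8·5749622251945664950+1631853797991016600=47628831813556336200  T[27][9]=9·11201516780955125625+5749622251945664950=106563273280541795575
Read S(27,6) = 1359801318005044551, S(27,7) = 11647571772911241531, S(27,8) = 47628831813556336200, S(27,9) = 106563273280541795575.

1359801318005044551, 11647571772911241531, 47628831813556336200, 106563273280541795575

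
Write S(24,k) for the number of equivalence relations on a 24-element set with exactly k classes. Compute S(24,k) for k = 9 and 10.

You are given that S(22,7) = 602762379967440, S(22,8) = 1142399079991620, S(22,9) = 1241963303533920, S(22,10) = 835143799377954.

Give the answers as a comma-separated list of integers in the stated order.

120622574326072500, 108254081784931500

@23  (23,8):1142399079991620·8+602762379967440→9741955019900400, (23,9):1241963303533920·9+1142399079991620→12320068811796900, (23,10):835143799377954·10+1241963303533920→9593401297313460
@24  (24,9):12320068811796900·9+9741955019900400→120622574326072500, (24,10):9593401297313460·10+12320068811796900→108254081784931500
Read S(24,9) = 120622574326072500, S(24,10) = 108254081784931500.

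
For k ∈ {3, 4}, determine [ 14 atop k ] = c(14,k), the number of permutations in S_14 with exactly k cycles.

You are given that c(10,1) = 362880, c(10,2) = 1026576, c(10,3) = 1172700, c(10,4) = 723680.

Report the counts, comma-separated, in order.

r11: T_11,1=10×362880+0=3628800; T_11,2=10×1026576+362880=10628640; T_11,3=10×1172700+1026576=12753576; T_11,4=10×723680+1172700=8409500
r12: T_12,1=11×3628800+0=39916800; T_12,2=11×10628640+3628800=120543840; T_12,3=11×12753576+10628640=150917976; T_12,4=11×8409500+12753576=105258076
r13: T_13,2=12×120543840+39916800=1486442880; T_13,3=12×150917976+120543840=1931559552; T_13,4=12×105258076+150917976=1414014888
r14: T_14,3=13×1931559552+1486442880=26596717056; T_14,4=13×1414014888+1931559552=20313753096
Read c(14,3) = 26596717056, c(14,4) = 20313753096.

26596717056, 20313753096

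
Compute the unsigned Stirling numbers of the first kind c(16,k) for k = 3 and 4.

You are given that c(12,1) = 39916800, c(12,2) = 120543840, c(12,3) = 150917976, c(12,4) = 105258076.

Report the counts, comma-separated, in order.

[13] T[13,1]:12*39916800+0=479001600 · T[13,2]:12*120543840+39916800=1486442880 · T[13,3]:12*150917976+120543840=1931559552 · T[13,4]:12*105258076+150917976=1414014888
[14] T[14,1]:13*479001600+0=6227020800 · T[14,2]:13*1486442880+479001600=19802759040 · T[14,3]:13*1931559552+1486442880=26596717056 · T[14,4]:13*1414014888+1931559552=20313753096
[15] T[15,2]:14*19802759040+6227020800=283465647360 · T[15,3]:14*26596717056+19802759040=392156797824 · T[15,4]:14*20313753096+26596717056=310989260400
[16] T[16,3]:15*392156797824+283465647360=6165817614720 · T[16,4]:15*310989260400+392156797824=5056995703824
Read c(16,3) = 6165817614720, c(16,4) = 5056995703824.

6165817614720, 5056995703824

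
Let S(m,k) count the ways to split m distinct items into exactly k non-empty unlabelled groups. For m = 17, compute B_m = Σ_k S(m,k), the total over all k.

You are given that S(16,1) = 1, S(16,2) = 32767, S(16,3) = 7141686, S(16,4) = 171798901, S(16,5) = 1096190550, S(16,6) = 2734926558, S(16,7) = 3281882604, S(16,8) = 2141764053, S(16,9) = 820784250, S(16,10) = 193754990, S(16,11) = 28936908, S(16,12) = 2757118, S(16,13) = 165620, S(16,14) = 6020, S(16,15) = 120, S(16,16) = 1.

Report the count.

[17] T[17,1]:1*1+0=1 · T[17,2]:2*32767+1=65535 · T[17,3]:3*7141686+32767=21457825 · T[17,4]:4*171798901+7141686=694337290 · T[17,5]:5*1096190550+171798901=5652751651 · T[17,6]:6*2734926558+1096190550=17505749898 · T[17,7]:7*3281882604+2734926558=25708104786 · T[17,8]:8*2141764053+3281882604=20415995028 · T[17,9]:9*820784250+2141764053=9528822303 · T[17,10]:10*193754990+820784250=2758334150 · T[17,11]:11*28936908+193754990=512060978 · T[17,12]:12*2757118+28936908=62022324 · T[17,13]:13*165620+2757118=4910178 · T[17,14]:14*6020+165620=249900 · T[17,15]:15*120+6020=7820 · T[17,16]:16*1+120=136 · T[17,17]:17*0+1=1
B_17 = ΣS(17,k) = 1+65535+21457825+694337290+5652751651+17505749898+25708104786+20415995028+9528822303+2758334150+512060978+62022324+4910178+249900+7820+136+1 = 82864869804

82864869804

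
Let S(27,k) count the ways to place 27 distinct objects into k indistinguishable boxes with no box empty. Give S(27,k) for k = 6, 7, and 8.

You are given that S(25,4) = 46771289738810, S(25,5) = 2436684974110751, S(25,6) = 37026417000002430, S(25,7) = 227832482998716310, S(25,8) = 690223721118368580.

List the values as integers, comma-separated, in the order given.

r26: T_26,5=5×2436684974110751+46771289738810=12230196160292565; T_26,6=6×37026417000002430+2436684974110751=224595186974125331; T_26,7=7×227832482998716310+37026417000002430=1631853797991016600; T_26,8=8×690223721118368580+227832482998716310=5749622251945664950
r27: T_27,6=6×224595186974125331+12230196160292565=1359801318005044551; T_27,7=7×1631853797991016600+224595186974125331=11647571772911241531; T_27,8=8×5749622251945664950+1631853797991016600=47628831813556336200
Read S(27,6) = 1359801318005044551, S(27,7) = 11647571772911241531, S(27,8) = 47628831813556336200.

1359801318005044551, 11647571772911241531, 47628831813556336200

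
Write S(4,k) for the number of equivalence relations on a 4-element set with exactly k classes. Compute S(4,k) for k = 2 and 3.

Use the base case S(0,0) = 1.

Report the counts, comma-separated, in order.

row 1: T[1][1]=1·0+1=1
row 2: T[2][1]=1·1+0=1  T[2][2]=2·0+1=1
row 3: T[3][1]=1·1+0=1  T[3][2]=2·1+1=3  T[3][3]=3·0+1=1
row 4: T[4][2]=2·3+1=7  T[4][3]=3·1+3=6
Read S(4,2) = 7, S(4,3) = 6.

7, 6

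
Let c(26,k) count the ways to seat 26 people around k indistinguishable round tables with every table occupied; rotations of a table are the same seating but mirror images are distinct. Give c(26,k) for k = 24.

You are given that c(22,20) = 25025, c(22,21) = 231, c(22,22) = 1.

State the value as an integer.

50050

r23: T_23,21=22×231+25025=30107; T_23,22=22×1+231=253; T_23,23=22×0+1=1
r24: T_24,22=23×253+30107=35926; T_24,23=23×1+253=276; T_24,24=23×0+1=1
r25: T_25,23=24×276+35926=42550; T_25,24=24×1+276=300
r26: T_26,24=25×300+42550=50050
Read c(26,24) = 50050.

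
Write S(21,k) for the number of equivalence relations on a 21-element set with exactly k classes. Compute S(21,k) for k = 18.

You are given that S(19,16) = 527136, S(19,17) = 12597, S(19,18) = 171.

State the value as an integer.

@20  (20,17):12597·17+527136→741285, (20,18):171·18+12597→15675
@21  (21,18):15675·18+741285→1023435
Read S(21,18) = 1023435.

1023435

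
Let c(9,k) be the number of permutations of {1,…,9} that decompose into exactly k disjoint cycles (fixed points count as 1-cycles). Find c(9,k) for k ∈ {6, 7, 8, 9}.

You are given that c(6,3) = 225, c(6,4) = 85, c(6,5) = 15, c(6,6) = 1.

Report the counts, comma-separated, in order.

4536, 546, 36, 1

[7] T[7,4]:6*85+225=735 · T[7,5]:6*15+85=175 · T[7,6]:6*1+15=21 · T[7,7]:6*0+1=1
[8] T[8,5]:7*175+735=1960 · T[8,6]:7*21+175=322 · T[8,7]:7*1+21=28 · T[8,8]:7*0+1=1
[9] T[9,6]:8*322+1960=4536 · T[9,7]:8*28+322=546 · T[9,8]:8*1+28=36 · T[9,9]:8*0+1=1
Read c(9,6) = 4536, c(9,7) = 546, c(9,8) = 36, c(9,9) = 1.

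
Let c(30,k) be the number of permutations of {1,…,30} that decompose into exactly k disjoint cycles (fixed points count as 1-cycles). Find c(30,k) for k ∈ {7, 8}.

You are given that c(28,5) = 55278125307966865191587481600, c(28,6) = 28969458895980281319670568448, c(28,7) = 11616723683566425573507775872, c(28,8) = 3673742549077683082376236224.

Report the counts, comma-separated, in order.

r29: T_29,6=28×28969458895980281319670568448+55278125307966865191587481600=866422974395414742142363398144; T_29,7=28×11616723683566425573507775872+28969458895980281319670568448=354237722035840197377888292864; T_29,8=28×3673742549077683082376236224+11616723683566425573507775872=114481515057741551880042390144
r30: T_30,7=29×354237722035840197377888292864+866422974395414742142363398144=11139316913434780466101123891200; T_30,8=29×114481515057741551880042390144+354237722035840197377888292864=3674201658710345201899117607040
Read c(30,7) = 11139316913434780466101123891200, c(30,8) = 3674201658710345201899117607040.

11139316913434780466101123891200, 3674201658710345201899117607040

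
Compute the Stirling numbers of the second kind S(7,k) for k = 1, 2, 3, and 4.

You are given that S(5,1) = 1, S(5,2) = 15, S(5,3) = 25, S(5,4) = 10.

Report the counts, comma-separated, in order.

1, 63, 301, 350

row 6: T[6][1]=1·1+0=1  T[6][2]=2·15+1=31  T[6][3]=3·25+15=90  T[6][4]=4·10+25=65
row 7: T[7][1]=1·1+0=1  T[7][2]=2·31+1=63  T[7][3]=3·90+31=301  T[7][4]=4·65+90=350
Read S(7,1) = 1, S(7,2) = 63, S(7,3) = 301, S(7,4) = 350.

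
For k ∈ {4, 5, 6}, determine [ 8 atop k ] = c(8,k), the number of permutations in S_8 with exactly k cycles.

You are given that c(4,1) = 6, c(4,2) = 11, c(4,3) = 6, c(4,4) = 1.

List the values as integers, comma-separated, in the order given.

6769, 1960, 322

@5  (5,1):6·4+0→24, (5,2):11·4+6→50, (5,3):6·4+11→35, (5,4):1·4+6→10, (5,5):0·4+1→1
@6  (6,2):50·5+24→274, (6,3):35·5+50→225, (6,4):10·5+35→85, (6,5):1·5+10→15, (6,6):0·5+1→1
@7  (7,3):225·6+274→1624, (7,4):85·6+225→735, (7,5):15·6+85→175, (7,6):1·6+15→21
@8  (8,4):735·7+1624→6769, (8,5):175·7+735→1960, (8,6):21·7+175→322
Read c(8,4) = 6769, c(8,5) = 1960, c(8,6) = 322.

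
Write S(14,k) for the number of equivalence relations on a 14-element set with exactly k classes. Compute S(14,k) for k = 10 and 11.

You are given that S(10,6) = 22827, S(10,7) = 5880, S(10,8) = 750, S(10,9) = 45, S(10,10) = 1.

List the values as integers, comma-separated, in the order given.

r11: T_11,7=7×5880+22827=63987; T_11,8=8×750+5880=11880; T_11,9=9×45+750=1155; T_11,10=10×1+45=55; T_11,11=11×0+1=1
r12: T_12,8=8×11880+63987=159027; T_12,9=9×1155+11880=22275; T_12,10=10×55+1155=1705; T_12,11=11×1+55=66
r13: T_13,9=9×22275+159027=359502; T_13,10=10×1705+22275=39325; T_13,11=11×66+1705=2431
r14: T_14,10=10×39325+359502=752752; T_14,11=11×2431+39325=66066
Read S(14,10) = 752752, S(14,11) = 66066.

752752, 66066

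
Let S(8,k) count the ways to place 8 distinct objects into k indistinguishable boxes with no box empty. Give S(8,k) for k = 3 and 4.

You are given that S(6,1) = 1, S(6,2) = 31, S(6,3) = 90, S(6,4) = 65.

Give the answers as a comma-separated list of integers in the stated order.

966, 1701

[7] T[7,2]:2*31+1=63 · T[7,3]:3*90+31=301 · T[7,4]:4*65+90=350
[8] T[8,3]:3*301+63=966 · T[8,4]:4*350+301=1701
Read S(8,3) = 966, S(8,4) = 1701.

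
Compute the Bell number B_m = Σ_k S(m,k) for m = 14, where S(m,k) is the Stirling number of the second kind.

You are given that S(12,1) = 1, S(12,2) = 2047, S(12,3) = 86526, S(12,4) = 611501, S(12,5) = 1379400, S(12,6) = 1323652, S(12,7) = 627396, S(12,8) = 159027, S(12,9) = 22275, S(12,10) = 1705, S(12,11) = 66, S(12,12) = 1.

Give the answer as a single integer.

190899322

@13  (13,1):1·1+0→1, (13,2):2047·2+1→4095, (13,3):86526·3+2047→261625, (13,4):611501·4+86526→2532530, (13,5):1379400·5+611501→7508501, (13,6):1323652·6+1379400→9321312, (13,7):627396·7+1323652→5715424, (13,8):159027·8+627396→1899612, (13,9):22275·9+159027→359502, (13,10):1705·10+22275→39325, (13,11):66·11+1705→2431, (13,12):1·12+66→78, (13,13):0·13+1→1
@14  (14,1):1·1+0→1, (14,2):4095·2+1→8191, (14,3):261625·3+4095→788970, (14,4):2532530·4+261625→10391745, (14,5):7508501·5+2532530→40075035, (14,6):9321312·6+7508501→63436373, (14,7):5715424·7+9321312→49329280, (14,8):1899612·8+5715424→20912320, (14,9):359502·9+1899612→5135130, (14,10):39325·10+359502→752752, (14,11):2431·11+39325→66066, (14,12):78·12+2431→3367, (14,13):1·13+78→91, (14,14):0·14+1→1
B_14 = ΣS(14,k) = 1+8191+788970+10391745+40075035+63436373+49329280+20912320+5135130+752752+66066+3367+91+1 = 190899322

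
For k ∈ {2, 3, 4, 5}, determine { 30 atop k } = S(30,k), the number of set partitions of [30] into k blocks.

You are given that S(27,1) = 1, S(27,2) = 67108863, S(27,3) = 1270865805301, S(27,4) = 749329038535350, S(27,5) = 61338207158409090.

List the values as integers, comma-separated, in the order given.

r28: T_28,1=1×1+0=1; T_28,2=2×67108863+1=134217727; T_28,3=3×1270865805301+67108863=3812664524766; T_28,4=4×749329038535350+1270865805301=2998587019946701; T_28,5=5×61338207158409090+749329038535350=307440364830580800
r29: T_29,1=1×1+0=1; T_29,2=2×134217727+1=268435455; T_29,3=3×3812664524766+134217727=11438127792025; T_29,4=4×2998587019946701+3812664524766=11998160744311570; T_29,5=5×307440364830580800+2998587019946701=1540200411172850701
r30: T_30,2=2×268435455+1=536870911; T_30,3=3×11438127792025+268435455=34314651811530; T_30,4=4×11998160744311570+11438127792025=48004081105038305; T_30,5=5×1540200411172850701+11998160744311570=7713000216608565075
Read S(30,2) = 536870911, S(30,3) = 34314651811530, S(30,4) = 48004081105038305, S(30,5) = 7713000216608565075.

536870911, 34314651811530, 48004081105038305, 7713000216608565075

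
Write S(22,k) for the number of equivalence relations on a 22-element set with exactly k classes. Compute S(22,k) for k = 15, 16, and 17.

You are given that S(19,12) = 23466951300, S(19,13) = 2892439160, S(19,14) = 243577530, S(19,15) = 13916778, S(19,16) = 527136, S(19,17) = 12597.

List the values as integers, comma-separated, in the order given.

345615943200, 26046574004, 1404142047

i=20: T(20,13)=23466951300+13·2892439160=61068660380 | T(20,14)=2892439160+14·243577530=6302524580 | T(20,15)=243577530+15·13916778=452329200 | T(20,16)=13916778+16·527136=22350954 | T(20,17)=527136+17·12597=741285
i=21: T(21,14)=61068660380+14·6302524580=149304004500 | T(21,15)=6302524580+15·452329200=13087462580 | T(21,16)=452329200+16·22350954=809944464 | T(21,17)=22350954+17·741285=34952799
i=22: T(22,15)=149304004500+15·13087462580=345615943200 | T(22,16)=13087462580+16·809944464=26046574004 | T(22,17)=809944464+17·34952799=1404142047
Read S(22,15) = 345615943200, S(22,16) = 26046574004, S(22,17) = 1404142047.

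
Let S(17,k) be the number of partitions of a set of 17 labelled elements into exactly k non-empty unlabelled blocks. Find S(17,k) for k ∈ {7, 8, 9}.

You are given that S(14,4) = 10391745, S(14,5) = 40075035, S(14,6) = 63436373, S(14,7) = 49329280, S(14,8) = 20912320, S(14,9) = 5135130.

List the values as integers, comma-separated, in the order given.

[15] T[15,5]:5*40075035+10391745=210766920 · T[15,6]:6*63436373+40075035=420693273 · T[15,7]:7*49329280+63436373=408741333 · T[15,8]:8*20912320+49329280=216627840 · T[15,9]:9*5135130+20912320=67128490
[16] T[16,6]:6*420693273+210766920=2734926558 · T[16,7]:7*408741333+420693273=3281882604 · T[16,8]:8*216627840+408741333=2141764053 · T[16,9]:9*67128490+216627840=820784250
[17] T[17,7]:7*3281882604+2734926558=25708104786 · T[17,8]:8*2141764053+3281882604=20415995028 · T[17,9]:9*820784250+2141764053=9528822303
Read S(17,7) = 25708104786, S(17,8) = 20415995028, S(17,9) = 9528822303.

25708104786, 20415995028, 9528822303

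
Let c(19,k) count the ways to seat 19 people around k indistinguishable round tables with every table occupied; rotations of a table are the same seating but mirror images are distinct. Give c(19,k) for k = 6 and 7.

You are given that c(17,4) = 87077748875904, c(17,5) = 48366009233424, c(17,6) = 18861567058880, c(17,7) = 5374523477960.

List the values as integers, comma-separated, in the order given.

7551527592063024, 2353125040549984

row 18: T[18][5]=17·48366009233424+87077748875904=909299905844112  T[18][6]=17·18861567058880+48366009233424=369012649234384  T[18][7]=17·5374523477960+18861567058880=110228466184200
row 19: T[19][6]=18·369012649234384+909299905844112=7551527592063024  T[19][7]=18·110228466184200+369012649234384=2353125040549984
Read c(19,6) = 7551527592063024, c(19,7) = 2353125040549984.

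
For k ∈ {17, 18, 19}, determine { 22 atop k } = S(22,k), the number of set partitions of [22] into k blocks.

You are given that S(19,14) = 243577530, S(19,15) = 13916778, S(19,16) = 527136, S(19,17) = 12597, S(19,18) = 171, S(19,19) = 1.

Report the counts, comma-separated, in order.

1404142047, 53374629, 1389850

r20: T_20,15=15×13916778+243577530=452329200; T_20,16=16×527136+13916778=22350954; T_20,17=17×12597+527136=741285; T_20,18=18×171+12597=15675; T_20,19=19×1+171=190
r21: T_21,16=16×22350954+452329200=809944464; T_21,17=17×741285+22350954=34952799; T_21,18=18×15675+741285=1023435; T_21,19=19×190+15675=19285
r22: T_22,17=17×34952799+809944464=1404142047; T_22,18=18×1023435+34952799=53374629; T_22,19=19×19285+1023435=1389850
Read S(22,17) = 1404142047, S(22,18) = 53374629, S(22,19) = 1389850.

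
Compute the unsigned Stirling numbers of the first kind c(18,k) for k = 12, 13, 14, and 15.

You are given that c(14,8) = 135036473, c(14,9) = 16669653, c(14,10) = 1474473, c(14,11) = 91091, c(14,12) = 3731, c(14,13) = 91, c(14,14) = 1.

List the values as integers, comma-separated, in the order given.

i=15: T(15,9)=135036473+14·16669653=368411615 | T(15,10)=16669653+14·1474473=37312275 | T(15,11)=1474473+14·91091=2749747 | T(15,12)=91091+14·3731=143325 | T(15,13)=3731+14·91=5005 | T(15,14)=91+14·1=105 | T(15,15)=1+14·0=1
i=16: T(16,10)=368411615+15·37312275=928095740 | T(16,11)=37312275+15·2749747=78558480 | T(16,12)=2749747+15·143325=4899622 | T(16,13)=143325+15·5005=218400 | T(16,14)=5005+15·105=6580 | T(16,15)=105+15·1=120
i=17: T(17,11)=928095740+16·78558480=2185031420 | T(17,12)=78558480+16·4899622=156952432 | T(17,13)=4899622+16·218400=8394022 | T(17,14)=218400+16·6580=323680 | T(17,15)=6580+16·120=8500
i=18: T(18,12)=2185031420+17·156952432=4853222764 | T(18,13)=156952432+17·8394022=299650806 | T(18,14)=8394022+17·323680=13896582 | T(18,15)=323680+17·8500=468180
Read c(18,12) = 4853222764, c(18,13) = 299650806, c(18,14) = 13896582, c(18,15) = 468180.

4853222764, 299650806, 13896582, 468180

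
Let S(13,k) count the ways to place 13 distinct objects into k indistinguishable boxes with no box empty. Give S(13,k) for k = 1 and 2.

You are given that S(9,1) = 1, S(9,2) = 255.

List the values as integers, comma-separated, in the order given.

row 10: T[10][1]=1·1+0=1  T[10][2]=2·255+1=511
row 11: T[11][1]=1·1+0=1  T[11][2]=2·511+1=1023
row 12: T[12][1]=1·1+0=1  T[12][2]=2·1023+1=2047
row 13: T[13][1]=1·1+0=1  T[13][2]=2·2047+1=4095
Read S(13,1) = 1, S(13,2) = 4095.

1, 4095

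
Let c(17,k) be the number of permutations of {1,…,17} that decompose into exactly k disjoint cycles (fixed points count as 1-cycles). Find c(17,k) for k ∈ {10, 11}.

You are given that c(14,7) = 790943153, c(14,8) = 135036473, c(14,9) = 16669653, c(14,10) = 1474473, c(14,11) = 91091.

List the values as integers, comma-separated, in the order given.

23057159840, 2185031420

[15] T[15,8]:14*135036473+790943153=2681453775 · T[15,9]:14*16669653+135036473=368411615 · T[15,10]:14*1474473+16669653=37312275 · T[15,11]:14*91091+1474473=2749747
[16] T[16,9]:15*368411615+2681453775=8207628000 · T[16,10]:15*37312275+368411615=928095740 · T[16,11]:15*2749747+37312275=78558480
[17] T[17,10]:16*928095740+8207628000=23057159840 · T[17,11]:16*78558480+928095740=2185031420
Read c(17,10) = 23057159840, c(17,11) = 2185031420.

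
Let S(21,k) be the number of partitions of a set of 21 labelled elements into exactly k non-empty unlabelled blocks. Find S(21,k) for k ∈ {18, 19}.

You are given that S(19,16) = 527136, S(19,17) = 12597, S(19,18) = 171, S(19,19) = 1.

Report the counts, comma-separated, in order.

1023435, 19285

r20: T_20,17=17×12597+527136=741285; T_20,18=18×171+12597=15675; T_20,19=19×1+171=190
r21: T_21,18=18×15675+741285=1023435; T_21,19=19×190+15675=19285
Read S(21,18) = 1023435, S(21,19) = 19285.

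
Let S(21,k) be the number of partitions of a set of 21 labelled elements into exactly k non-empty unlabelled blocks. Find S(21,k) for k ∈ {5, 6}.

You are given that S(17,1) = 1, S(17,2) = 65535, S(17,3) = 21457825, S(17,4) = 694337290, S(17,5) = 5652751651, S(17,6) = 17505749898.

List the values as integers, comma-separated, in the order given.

3791262568401, 26585679462804

[18] T[18,2]:2*65535+1=131071 · T[18,3]:3*21457825+65535=64439010 · T[18,4]:4*694337290+21457825=2798806985 · T[18,5]:5*5652751651+694337290=28958095545 · T[18,6]:6*17505749898+5652751651=110687251039
[19] T[19,3]:3*64439010+131071=193448101 · T[19,4]:4*2798806985+64439010=11259666950 · T[19,5]:5*28958095545+2798806985=147589284710 · T[19,6]:6*110687251039+28958095545=693081601779
[20] T[20,4]:4*11259666950+193448101=45232115901 · T[20,5]:5*147589284710+11259666950=749206090500 · T[20,6]:6*693081601779+147589284710=4306078895384
[21] T[21,5]:5*749206090500+45232115901=3791262568401 · T[21,6]:6*4306078895384+749206090500=26585679462804
Read S(21,5) = 3791262568401, S(21,6) = 26585679462804.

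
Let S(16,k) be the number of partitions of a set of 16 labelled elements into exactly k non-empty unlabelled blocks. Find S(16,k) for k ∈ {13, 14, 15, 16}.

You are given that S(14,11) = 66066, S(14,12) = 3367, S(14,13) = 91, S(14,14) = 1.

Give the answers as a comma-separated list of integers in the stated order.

i=15: T(15,12)=66066+12·3367=106470 | T(15,13)=3367+13·91=4550 | T(15,14)=91+14·1=105 | T(15,15)=1+15·0=1
i=16: T(16,13)=106470+13·4550=165620 | T(16,14)=4550+14·105=6020 | T(16,15)=105+15·1=120 | T(16,16)=1+16·0=1
Read S(16,13) = 165620, S(16,14) = 6020, S(16,15) = 120, S(16,16) = 1.

165620, 6020, 120, 1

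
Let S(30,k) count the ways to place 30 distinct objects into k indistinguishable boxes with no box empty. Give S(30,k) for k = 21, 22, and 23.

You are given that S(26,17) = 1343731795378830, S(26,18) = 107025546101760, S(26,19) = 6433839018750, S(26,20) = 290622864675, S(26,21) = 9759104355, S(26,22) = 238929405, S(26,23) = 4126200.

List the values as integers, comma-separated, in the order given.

[27] T[27,18]:18*107025546101760+1343731795378830=3270191625210510 · T[27,19]:19*6433839018750+107025546101760=229268487458010 · T[27,20]:20*290622864675+6433839018750=12246296312250 · T[27,21]:21*9759104355+290622864675=495564056130 · T[27,22]:22*238929405+9759104355=15015551265 · T[27,23]:23*4126200+238929405=333832005
[28] T[28,19]:19*229268487458010+3270191625210510=7626292886912700 · T[28,20]:20*12246296312250+229268487458010=474194413703010 · T[28,21]:21*495564056130+12246296312250=22653141490980 · T[28,22]:22*15015551265+495564056130=825906183960 · T[28,23]:23*333832005+15015551265=22693687380
[29] T[29,20]:20*474194413703010+7626292886912700=17110181160972900 · T[29,21]:21*22653141490980+474194413703010=949910385013590 · T[29,22]:22*825906183960+22653141490980=40823077538100 · T[29,23]:23*22693687380+825906183960=1347860993700
[30] T[30,21]:21*949910385013590+17110181160972900=37058299246258290 · T[30,22]:22*40823077538100+949910385013590=1848018090851790 · T[30,23]:23*1347860993700+40823077538100=71823880393200
Read S(30,21) = 37058299246258290, S(30,22) = 1848018090851790, S(30,23) = 71823880393200.

37058299246258290, 1848018090851790, 71823880393200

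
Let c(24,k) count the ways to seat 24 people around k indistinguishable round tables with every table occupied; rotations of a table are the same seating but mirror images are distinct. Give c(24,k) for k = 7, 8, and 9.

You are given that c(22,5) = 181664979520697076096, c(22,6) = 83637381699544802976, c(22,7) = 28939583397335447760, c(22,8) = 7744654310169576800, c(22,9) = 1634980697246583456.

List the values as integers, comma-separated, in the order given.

18588776355051949776576, 5304713715525445812976, 1204749260161737632496

i=23: T(23,6)=181664979520697076096+22·83637381699544802976=2021687376910682741568 | T(23,7)=83637381699544802976+22·28939583397335447760=720308216440924653696 | T(23,8)=28939583397335447760+22·7744654310169576800=199321978221066137360 | T(23,9)=7744654310169576800+22·1634980697246583456=43714229649594412832
i=24: T(24,7)=2021687376910682741568+23·720308216440924653696=18588776355051949776576 | T(24,8)=720308216440924653696+23·199321978221066137360=5304713715525445812976 | T(24,9)=199321978221066137360+23·43714229649594412832=1204749260161737632496
Read c(24,7) = 18588776355051949776576, c(24,8) = 5304713715525445812976, c(24,9) = 1204749260161737632496.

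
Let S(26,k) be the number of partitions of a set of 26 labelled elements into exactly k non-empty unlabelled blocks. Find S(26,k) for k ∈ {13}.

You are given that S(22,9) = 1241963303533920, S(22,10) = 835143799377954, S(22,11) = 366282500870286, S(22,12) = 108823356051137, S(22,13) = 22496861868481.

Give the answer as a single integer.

1850568574253550060

i=23: T(23,10)=1241963303533920+10·835143799377954=9593401297313460 | T(23,11)=835143799377954+11·366282500870286=4864251308951100 | T(23,12)=366282500870286+12·108823356051137=1672162773483930 | T(23,13)=108823356051137+13·22496861868481=401282560341390
i=24: T(24,11)=9593401297313460+11·4864251308951100=63100165695775560 | T(24,12)=4864251308951100+12·1672162773483930=24930204590758260 | T(24,13)=1672162773483930+13·401282560341390=6888836057922000
i=25: T(25,12)=63100165695775560+12·24930204590758260=362262620784874680 | T(25,13)=24930204590758260+13·6888836057922000=114485073343744260
i=26: T(26,13)=362262620784874680+13·114485073343744260=1850568574253550060
Read S(26,13) = 1850568574253550060.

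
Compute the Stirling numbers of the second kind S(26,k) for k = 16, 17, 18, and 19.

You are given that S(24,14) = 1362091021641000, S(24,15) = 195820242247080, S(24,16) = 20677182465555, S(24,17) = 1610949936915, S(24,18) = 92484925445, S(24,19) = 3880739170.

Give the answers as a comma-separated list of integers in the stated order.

row 25: T[25][15]=15·195820242247080+1362091021641000=4299394655347200  T[25][16]=16·20677182465555+195820242247080=526655161695960  T[25][17]=17·1610949936915+20677182465555=48063331393110  T[25][18]=18·92484925445+1610949936915=3275678594925  T[25][19]=19·3880739170+92484925445=166218969675
row 26: T[26][16]=16·526655161695960+4299394655347200=12725877242482560  T[26][17]=17·48063331393110+526655161695960=1343731795378830  T[26][18]=18·3275678594925+48063331393110=107025546101760  T[26][19]=19·166218969675+3275678594925=6433839018750
Read S(26,16) = 12725877242482560, S(26,17) = 1343731795378830, S(26,18) = 107025546101760, S(26,19) = 6433839018750.

12725877242482560, 1343731795378830, 107025546101760, 6433839018750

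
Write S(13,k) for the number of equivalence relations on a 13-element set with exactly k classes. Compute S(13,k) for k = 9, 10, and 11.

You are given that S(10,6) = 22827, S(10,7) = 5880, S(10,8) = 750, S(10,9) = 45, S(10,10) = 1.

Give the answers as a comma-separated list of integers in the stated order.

[11] T[11,7]:7*5880+22827=63987 · T[11,8]:8*750+5880=11880 · T[11,9]:9*45+750=1155 · T[11,10]:10*1+45=55 · T[11,11]:11*0+1=1
[12] T[12,8]:8*11880+63987=159027 · T[12,9]:9*1155+11880=22275 · T[12,10]:10*55+1155=1705 · T[12,11]:11*1+55=66
[13] T[13,9]:9*22275+159027=359502 · T[13,10]:10*1705+22275=39325 · T[13,11]:11*66+1705=2431
Read S(13,9) = 359502, S(13,10) = 39325, S(13,11) = 2431.

359502, 39325, 2431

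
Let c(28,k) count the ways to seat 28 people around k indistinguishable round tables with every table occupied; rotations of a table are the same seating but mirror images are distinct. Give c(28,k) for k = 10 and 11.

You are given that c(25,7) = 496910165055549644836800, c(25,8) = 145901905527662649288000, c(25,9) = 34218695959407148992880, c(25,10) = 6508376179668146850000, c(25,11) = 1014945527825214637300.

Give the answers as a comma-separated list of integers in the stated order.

195460557459107504515368560, 33819732719881270820297640

row 26: T[26][8]=25·145901905527662649288000+496910165055549644836800=4144457803247115877036800  T[26][9]=25·34218695959407148992880+145901905527662649288000=1001369304512841374110000  T[26][10]=25·6508376179668146850000+34218695959407148992880=196928100451110820242880  T[26][11]=25·1014945527825214637300+6508376179668146850000=31882014375298512782500
row 27: T[27][9]=26·1001369304512841374110000+4144457803247115877036800=30180059720580991603896800  T[27][10]=26·196928100451110820242880+1001369304512841374110000=6121499916241722700424880  T[27][11]=26·31882014375298512782500+196928100451110820242880=1025860474208872152587880
row 28: T[28][10]=27·6121499916241722700424880+30180059720580991603896800=195460557459107504515368560  T[28][11]=27·1025860474208872152587880+6121499916241722700424880=33819732719881270820297640
Read c(28,10) = 195460557459107504515368560, c(28,11) = 33819732719881270820297640.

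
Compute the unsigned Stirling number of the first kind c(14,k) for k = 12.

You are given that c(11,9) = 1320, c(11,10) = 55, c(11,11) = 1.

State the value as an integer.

i=12: T(12,10)=1320+11·55=1925 | T(12,11)=55+11·1=66 | T(12,12)=1+11·0=1
i=13: T(13,11)=1925+12·66=2717 | T(13,12)=66+12·1=78
i=14: T(14,12)=2717+13·78=3731
Read c(14,12) = 3731.

3731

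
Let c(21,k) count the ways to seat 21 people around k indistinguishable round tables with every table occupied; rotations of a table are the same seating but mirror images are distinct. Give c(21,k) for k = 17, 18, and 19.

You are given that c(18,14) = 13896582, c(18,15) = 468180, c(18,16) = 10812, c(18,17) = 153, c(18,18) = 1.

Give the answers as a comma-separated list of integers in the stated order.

i=19: T(19,15)=13896582+18·468180=22323822 | T(19,16)=468180+18·10812=662796 | T(19,17)=10812+18·153=13566 | T(19,18)=153+18·1=171 | T(19,19)=1+18·0=1
i=20: T(20,16)=22323822+19·662796=34916946 | T(20,17)=662796+19·13566=920550 | T(20,18)=13566+19·171=16815 | T(20,19)=171+19·1=190
i=21: T(21,17)=34916946+20·920550=53327946 | T(21,18)=920550+20·16815=1256850 | T(21,19)=16815+20·190=20615
Read c(21,17) = 53327946, c(21,18) = 1256850, c(21,19) = 20615.

53327946, 1256850, 20615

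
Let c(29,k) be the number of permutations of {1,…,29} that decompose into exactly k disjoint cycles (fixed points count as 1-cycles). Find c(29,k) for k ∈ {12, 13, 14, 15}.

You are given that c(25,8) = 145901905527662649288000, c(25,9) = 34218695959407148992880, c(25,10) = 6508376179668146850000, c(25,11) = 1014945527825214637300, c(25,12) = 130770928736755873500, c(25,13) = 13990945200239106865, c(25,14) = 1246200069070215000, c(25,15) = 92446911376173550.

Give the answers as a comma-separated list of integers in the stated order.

row 26: T[26][9]=25·34218695959407148992880+145901905527662649288000=1001369304512841374110000  T[26][10]=25·6508376179668146850000+34218695959407148992880=196928100451110820242880  T[26][11]=25·1014945527825214637300+6508376179668146850000=31882014375298512782500  T[26][12]=25·130770928736755873500+1014945527825214637300=4284218746244111474800  T[26][13]=25·13990945200239106865+130770928736755873500=480544558742733545125  T[26][14]=25·1246200069070215000+13990945200239106865=45145946926994481865  T[26][15]=25·92446911376173550+1246200069070215000=3557372853474553750
row 27: T[27][10]=26·196928100451110820242880+1001369304512841374110000=6121499916241722700424880  T[27][11]=26·31882014375298512782500+196928100451110820242880=1025860474208872152587880  T[27][12]=26·4284218746244111474800+31882014375298512782500=143271701777645411127300  T[27][13]=26·480544558742733545125+4284218746244111474800=16778377273555183648050  T[27][14]=26·45145946926994481865+480544558742733545125=1654339178844590073615  T[27][15]=26·3557372853474553750+45145946926994481865=137637641117332879365
row 28: T[28][11]=27·1025860474208872152587880+6121499916241722700424880=33819732719881270820297640  T[28][12]=27·143271701777645411127300+1025860474208872152587880=4894196422205298253024980  T[28][13]=27·16778377273555183648050+143271701777645411127300=596287888163635369624650  T[28][14]=27·1654339178844590073615+16778377273555183648050=61445535102359115635655  T[28][15]=27·137637641117332879365+1654339178844590073615=5370555489012577816470
row 29: T[29][12]=28·4894196422205298253024980+33819732719881270820297640=170857232541629621904997080  T[29][13]=28·596287888163635369624650+4894196422205298253024980=21590257290787088602515180  T[29][14]=28·61445535102359115635655+596287888163635369624650=2316762871029690607422990  T[29][15]=28·5370555489012577816470+61445535102359115635655=211821088794711294496815
Read c(29,12) = 170857232541629621904997080, c(29,13) = 21590257290787088602515180, c(29,14) = 2316762871029690607422990, c(29,15) = 211821088794711294496815.

170857232541629621904997080, 21590257290787088602515180, 2316762871029690607422990, 211821088794711294496815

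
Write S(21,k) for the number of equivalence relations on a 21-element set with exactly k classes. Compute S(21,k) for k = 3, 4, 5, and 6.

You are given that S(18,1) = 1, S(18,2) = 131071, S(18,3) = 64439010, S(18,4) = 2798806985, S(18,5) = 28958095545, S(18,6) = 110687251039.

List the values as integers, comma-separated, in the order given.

[19] T[19,1]:1*1+0=1 · T[19,2]:2*131071+1=262143 · T[19,3]:3*64439010+131071=193448101 · T[19,4]:4*2798806985+64439010=11259666950 · T[19,5]:5*28958095545+2798806985=147589284710 · T[19,6]:6*110687251039+28958095545=693081601779
[20] T[20,2]:2*262143+1=524287 · T[20,3]:3*193448101+262143=580606446 · T[20,4]:4*11259666950+193448101=45232115901 · T[20,5]:5*147589284710+11259666950=749206090500 · T[20,6]:6*693081601779+147589284710=4306078895384
[21] T[21,3]:3*580606446+524287=1742343625 · T[21,4]:4*45232115901+580606446=181509070050 · T[21,5]:5*749206090500+45232115901=3791262568401 · T[21,6]:6*4306078895384+749206090500=26585679462804
Read S(21,3) = 1742343625, S(21,4) = 181509070050, S(21,5) = 3791262568401, S(21,6) = 26585679462804.

1742343625, 181509070050, 3791262568401, 26585679462804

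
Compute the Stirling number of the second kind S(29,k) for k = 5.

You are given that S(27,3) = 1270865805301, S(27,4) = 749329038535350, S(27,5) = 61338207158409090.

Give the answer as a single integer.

@28  (28,4):749329038535350·4+1270865805301→2998587019946701, (28,5):61338207158409090·5+749329038535350→307440364830580800
@29  (29,5):307440364830580800·5+2998587019946701→1540200411172850701
Read S(29,5) = 1540200411172850701.

1540200411172850701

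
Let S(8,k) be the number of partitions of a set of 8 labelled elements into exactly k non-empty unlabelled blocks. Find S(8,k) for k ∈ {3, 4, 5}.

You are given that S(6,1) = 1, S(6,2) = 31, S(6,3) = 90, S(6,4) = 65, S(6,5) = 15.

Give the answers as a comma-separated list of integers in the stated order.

966, 1701, 1050

r7: T_7,2=2×31+1=63; T_7,3=3×90+31=301; T_7,4=4×65+90=350; T_7,5=5×15+65=140
r8: T_8,3=3×301+63=966; T_8,4=4×350+301=1701; T_8,5=5×140+350=1050
Read S(8,3) = 966, S(8,4) = 1701, S(8,5) = 1050.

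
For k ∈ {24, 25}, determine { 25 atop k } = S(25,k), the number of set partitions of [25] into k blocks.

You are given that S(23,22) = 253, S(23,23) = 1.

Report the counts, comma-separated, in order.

row 24: T[24][23]=23·1+253=276  T[24][24]=24·0+1=1
row 25: T[25][24]=24·1+276=300  T[25][25]=25·0+1=1
Read S(25,24) = 300, S(25,25) = 1.

300, 1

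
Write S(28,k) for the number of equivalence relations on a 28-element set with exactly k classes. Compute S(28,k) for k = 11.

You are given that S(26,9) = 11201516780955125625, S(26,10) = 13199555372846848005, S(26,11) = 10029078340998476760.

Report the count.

1501910658871554621690

row 27: T[27][10]=10·13199555372846848005+11201516780955125625=143197070509423605675  T[27][11]=11·10029078340998476760+13199555372846848005=123519417123830092365
row 28: T[28][11]=11·123519417123830092365+143197070509423605675=1501910658871554621690
Read S(28,11) = 1501910658871554621690.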